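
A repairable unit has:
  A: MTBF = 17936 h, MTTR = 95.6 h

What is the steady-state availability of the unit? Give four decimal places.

A(A) = MTBF/(MTBF+MTTR) = 17936/(17936+95.6) = 0.9947

0.9947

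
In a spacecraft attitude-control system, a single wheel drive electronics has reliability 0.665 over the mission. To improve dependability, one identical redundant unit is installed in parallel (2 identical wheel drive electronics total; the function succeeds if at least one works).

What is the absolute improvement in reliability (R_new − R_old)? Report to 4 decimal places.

R_before = 0.665
R_after = 1 − (1 − 0.665)^2 = 0.8878
ΔR = 0.8878 − 0.665 = 0.2228

0.2228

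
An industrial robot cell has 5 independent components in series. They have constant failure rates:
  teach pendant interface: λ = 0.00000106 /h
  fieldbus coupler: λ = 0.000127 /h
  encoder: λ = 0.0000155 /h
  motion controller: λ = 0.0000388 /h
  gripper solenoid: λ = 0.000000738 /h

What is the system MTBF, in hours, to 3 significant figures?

Series of exponential components: λ_sys = Σ λ_i
λ_sys = 0.00000106 + 0.000127 + 0.0000155 + 0.0000388 + 0.000000738 = 1.8310e-04 /h
MTBF = 1 / λ_sys = 5460 h

5460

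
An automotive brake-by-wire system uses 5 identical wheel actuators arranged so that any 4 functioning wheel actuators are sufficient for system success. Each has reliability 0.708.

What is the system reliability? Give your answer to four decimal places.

0.5447

R = Σ_{i=4}^{5} C(5,i) p^i (1−p)^{5−i} with p = 0.708
C(5,4)·0.708^4·0.292^1 = 0.366848
C(5,5)·0.708^5·0.292^0 = 0.177896
Sum = 0.5447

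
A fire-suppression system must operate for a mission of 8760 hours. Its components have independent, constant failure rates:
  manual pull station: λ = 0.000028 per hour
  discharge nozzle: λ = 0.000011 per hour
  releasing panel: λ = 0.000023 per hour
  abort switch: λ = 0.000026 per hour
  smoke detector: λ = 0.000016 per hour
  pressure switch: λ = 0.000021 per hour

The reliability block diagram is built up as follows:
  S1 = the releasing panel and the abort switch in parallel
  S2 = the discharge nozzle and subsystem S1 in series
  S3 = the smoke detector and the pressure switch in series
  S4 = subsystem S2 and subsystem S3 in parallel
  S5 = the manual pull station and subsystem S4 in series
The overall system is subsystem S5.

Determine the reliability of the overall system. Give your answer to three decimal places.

R(manual pull station) = exp(−0.000028 × 8760) = 0.78249
R(discharge nozzle) = exp(−0.000011 × 8760) = 0.90814
R(releasing panel) = exp(−0.000023 × 8760) = 0.81752
R(abort switch) = exp(−0.000026 × 8760) = 0.79632
R(smoke detector) = exp(−0.000016 × 8760) = 0.86922
R(pressure switch) = exp(−0.000021 × 8760) = 0.83197
Parallel (releasing panel and abort switch): 1 − (1 − 0.81752)(1 − 0.79632) = 0.96283
Series (discharge nozzle and [0.96283]): 0.90814 × 0.96283 = 0.87438
Series (smoke detector and pressure switch): 0.86922 × 0.83197 = 0.72316
Parallel ([0.87438] and [0.72316]): 1 − (1 − 0.87438)(1 − 0.72316) = 0.96522
Series (manual pull station and [0.96522]): 0.78249 × 0.96522 = 0.755

0.755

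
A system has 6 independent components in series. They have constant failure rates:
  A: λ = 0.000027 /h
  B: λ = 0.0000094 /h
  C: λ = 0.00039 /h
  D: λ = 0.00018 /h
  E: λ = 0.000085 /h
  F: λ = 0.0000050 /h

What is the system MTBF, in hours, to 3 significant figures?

Series of exponential components: λ_sys = Σ λ_i
λ_sys = 0.000027 + 0.0000094 + 0.00039 + 0.00018 + 0.000085 + 0.0000050 = 6.9640e-04 /h
MTBF = 1 / λ_sys = 1440 h

1440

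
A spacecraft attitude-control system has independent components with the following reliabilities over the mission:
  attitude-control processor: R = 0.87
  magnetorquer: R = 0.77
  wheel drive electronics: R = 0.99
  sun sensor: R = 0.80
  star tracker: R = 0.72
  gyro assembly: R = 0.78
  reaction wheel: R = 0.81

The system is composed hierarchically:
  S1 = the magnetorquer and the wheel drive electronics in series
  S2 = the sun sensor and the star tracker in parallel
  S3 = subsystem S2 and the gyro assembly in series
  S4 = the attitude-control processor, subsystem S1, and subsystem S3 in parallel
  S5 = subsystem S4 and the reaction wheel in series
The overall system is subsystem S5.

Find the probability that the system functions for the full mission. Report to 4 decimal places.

Series (magnetorquer and wheel drive electronics): 0.770000 × 0.990000 = 0.762300
Parallel (sun sensor and star tracker): 1 − (1 − 0.800000)(1 − 0.720000) = 0.944000
Series ([0.944000] and gyro assembly): 0.944000 × 0.780000 = 0.736320
Parallel (attitude-control processor, [0.762300], and [0.736320]): 1 − (1 − 0.870000)(1 − 0.762300)(1 − 0.736320) = 0.991852
Series ([0.991852] and reaction wheel): 0.991852 × 0.810000 = 0.8034

0.8034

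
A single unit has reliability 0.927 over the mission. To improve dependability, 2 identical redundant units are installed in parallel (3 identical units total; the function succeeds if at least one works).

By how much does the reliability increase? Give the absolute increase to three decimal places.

R_before = 0.927
R_after = 1 − (1 − 0.927)^3 = 1.000
ΔR = 1.000 − 0.927 = 0.073

0.073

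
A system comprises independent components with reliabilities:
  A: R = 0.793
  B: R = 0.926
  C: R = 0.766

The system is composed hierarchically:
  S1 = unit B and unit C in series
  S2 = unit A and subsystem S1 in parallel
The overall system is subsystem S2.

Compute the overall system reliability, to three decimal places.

0.940

Series (B and C): 0.92600 × 0.76600 = 0.70932
Parallel (A and [0.70932]): 1 − (1 − 0.79300)(1 − 0.70932) = 0.940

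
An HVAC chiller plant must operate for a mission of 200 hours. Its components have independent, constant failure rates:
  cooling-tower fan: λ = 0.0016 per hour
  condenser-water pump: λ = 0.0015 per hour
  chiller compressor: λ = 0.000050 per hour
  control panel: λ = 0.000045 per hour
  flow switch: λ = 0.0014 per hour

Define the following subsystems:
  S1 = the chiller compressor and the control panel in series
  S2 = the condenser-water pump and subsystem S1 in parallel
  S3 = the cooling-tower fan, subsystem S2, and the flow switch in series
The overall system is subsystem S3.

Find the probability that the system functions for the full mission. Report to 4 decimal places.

0.5461

R(cooling-tower fan) = exp(−0.0016 × 200) = 0.726149
R(condenser-water pump) = exp(−0.0015 × 200) = 0.740818
R(chiller compressor) = exp(−0.000050 × 200) = 0.990050
R(control panel) = exp(−0.000045 × 200) = 0.991040
R(flow switch) = exp(−0.0014 × 200) = 0.755784
Series (chiller compressor and control panel): 0.990050 × 0.991040 = 0.981179
Parallel (condenser-water pump and [0.981179]): 1 − (1 − 0.740818)(1 − 0.981179) = 0.995122
Series (cooling-tower fan, [0.995122], and flow switch): 0.726149 × 0.995122 × 0.755784 = 0.5461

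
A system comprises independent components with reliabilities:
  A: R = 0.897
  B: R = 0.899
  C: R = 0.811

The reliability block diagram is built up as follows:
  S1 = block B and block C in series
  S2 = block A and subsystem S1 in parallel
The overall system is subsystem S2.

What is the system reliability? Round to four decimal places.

0.9721

Series (B and C): 0.899000 × 0.811000 = 0.729089
Parallel (A and [0.729089]): 1 − (1 − 0.897000)(1 − 0.729089) = 0.9721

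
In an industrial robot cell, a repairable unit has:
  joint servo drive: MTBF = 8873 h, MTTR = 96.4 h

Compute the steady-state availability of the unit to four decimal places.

0.9893

A(joint servo drive) = MTBF/(MTBF+MTTR) = 8873/(8873+96.4) = 0.9893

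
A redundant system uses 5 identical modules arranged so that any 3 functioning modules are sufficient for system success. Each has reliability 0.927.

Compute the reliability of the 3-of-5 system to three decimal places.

0.997

R = Σ_{i=3}^{5} C(5,i) p^i (1−p)^{5−i} with p = 0.927
C(5,3)·0.927^3·0.073^2 = 0.04245
C(5,4)·0.927^4·0.073^1 = 0.26953
C(5,5)·0.927^5·0.073^0 = 0.68454
Sum = 0.997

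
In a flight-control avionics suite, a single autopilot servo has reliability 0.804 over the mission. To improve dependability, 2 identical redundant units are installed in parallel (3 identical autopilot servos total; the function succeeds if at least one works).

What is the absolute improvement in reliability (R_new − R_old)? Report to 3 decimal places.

0.188

R_before = 0.804
R_after = 1 − (1 − 0.804)^3 = 0.992
ΔR = 0.992 − 0.804 = 0.188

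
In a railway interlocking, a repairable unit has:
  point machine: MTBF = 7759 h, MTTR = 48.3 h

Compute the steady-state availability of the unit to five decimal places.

0.99381

A(point machine) = MTBF/(MTBF+MTTR) = 7759/(7759+48.3) = 0.99381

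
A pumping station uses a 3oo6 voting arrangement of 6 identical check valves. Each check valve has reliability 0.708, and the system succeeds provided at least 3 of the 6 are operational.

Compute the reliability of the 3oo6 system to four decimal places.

0.9357

R = Σ_{i=3}^{6} C(6,i) p^i (1−p)^{6−i} with p = 0.708
C(6,3)·0.708^3·0.292^3 = 0.176717
C(6,4)·0.708^4·0.292^2 = 0.321359
C(6,5)·0.708^5·0.292^1 = 0.311674
C(6,6)·0.708^6·0.292^0 = 0.125950
Sum = 0.9357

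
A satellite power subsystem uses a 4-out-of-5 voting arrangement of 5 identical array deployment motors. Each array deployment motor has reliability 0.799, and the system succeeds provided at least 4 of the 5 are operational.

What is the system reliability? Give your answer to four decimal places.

R = Σ_{i=4}^{5} C(5,i) p^i (1−p)^{5−i} with p = 0.799
C(5,4)·0.799^4·0.201^1 = 0.409594
C(5,5)·0.799^5·0.201^0 = 0.325637
Sum = 0.7352

0.7352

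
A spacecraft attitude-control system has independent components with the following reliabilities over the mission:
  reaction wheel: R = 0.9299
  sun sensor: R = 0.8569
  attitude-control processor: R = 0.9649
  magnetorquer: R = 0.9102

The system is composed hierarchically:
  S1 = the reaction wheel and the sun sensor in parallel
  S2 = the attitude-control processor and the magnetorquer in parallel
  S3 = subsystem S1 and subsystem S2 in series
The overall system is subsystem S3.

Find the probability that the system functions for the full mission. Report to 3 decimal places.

Parallel (reaction wheel and sun sensor): 1 − (1 − 0.92990)(1 − 0.85690) = 0.98997
Parallel (attitude-control processor and magnetorquer): 1 − (1 − 0.96490)(1 − 0.91020) = 0.99685
Series ([0.98997] and [0.99685]): 0.98997 × 0.99685 = 0.987

0.987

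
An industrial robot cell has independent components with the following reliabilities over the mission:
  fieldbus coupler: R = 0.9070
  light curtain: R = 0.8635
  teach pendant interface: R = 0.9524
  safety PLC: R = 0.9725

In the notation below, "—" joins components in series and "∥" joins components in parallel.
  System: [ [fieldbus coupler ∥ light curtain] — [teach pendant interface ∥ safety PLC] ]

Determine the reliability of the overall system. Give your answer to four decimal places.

0.9860

Parallel (fieldbus coupler and light curtain): 1 − (1 − 0.907000)(1 − 0.863500) = 0.987306
Parallel (teach pendant interface and safety PLC): 1 − (1 − 0.952400)(1 − 0.972500) = 0.998691
Series ([0.987306] and [0.998691]): 0.987306 × 0.998691 = 0.9860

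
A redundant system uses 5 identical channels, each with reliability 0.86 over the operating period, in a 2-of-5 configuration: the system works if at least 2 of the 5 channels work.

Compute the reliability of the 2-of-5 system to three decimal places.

0.998

R = Σ_{i=2}^{5} C(5,i) p^i (1−p)^{5−i} with p = 0.86
C(5,2)·0.86^2·0.14^3 = 0.02029
C(5,3)·0.86^3·0.14^2 = 0.12467
C(5,4)·0.86^4·0.14^1 = 0.38291
C(5,5)·0.86^5·0.14^0 = 0.47043
Sum = 0.998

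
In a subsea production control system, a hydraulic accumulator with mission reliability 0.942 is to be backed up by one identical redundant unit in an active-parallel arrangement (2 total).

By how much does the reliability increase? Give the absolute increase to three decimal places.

R_before = 0.942
R_after = 1 − (1 − 0.942)^2 = 0.997
ΔR = 0.997 − 0.942 = 0.055

0.055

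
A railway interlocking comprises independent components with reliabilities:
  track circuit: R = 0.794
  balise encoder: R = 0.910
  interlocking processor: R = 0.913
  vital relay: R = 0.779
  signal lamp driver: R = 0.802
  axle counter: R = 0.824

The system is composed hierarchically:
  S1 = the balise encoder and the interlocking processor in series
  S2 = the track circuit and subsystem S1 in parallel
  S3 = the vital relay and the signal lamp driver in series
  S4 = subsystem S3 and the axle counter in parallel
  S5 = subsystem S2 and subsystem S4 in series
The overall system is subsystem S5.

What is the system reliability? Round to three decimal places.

0.901

Series (balise encoder and interlocking processor): 0.91000 × 0.91300 = 0.83083
Parallel (track circuit and [0.83083]): 1 − (1 − 0.79400)(1 − 0.83083) = 0.96515
Series (vital relay and signal lamp driver): 0.77900 × 0.80200 = 0.62476
Parallel ([0.62476] and axle counter): 1 − (1 − 0.62476)(1 − 0.82400) = 0.93396
Series ([0.96515] and [0.93396]): 0.96515 × 0.93396 = 0.901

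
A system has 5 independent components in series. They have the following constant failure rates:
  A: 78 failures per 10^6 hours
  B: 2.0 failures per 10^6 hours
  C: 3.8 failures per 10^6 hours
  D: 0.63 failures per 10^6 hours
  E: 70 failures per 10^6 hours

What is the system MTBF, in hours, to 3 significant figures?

Series of exponential components: λ_sys = Σ λ_i
λ_sys = 0.000078 + 0.0000020 + 0.0000038 + 0.00000063 + 0.000070 = 1.5443e-04 /h
MTBF = 1 / λ_sys = 6480 h

6480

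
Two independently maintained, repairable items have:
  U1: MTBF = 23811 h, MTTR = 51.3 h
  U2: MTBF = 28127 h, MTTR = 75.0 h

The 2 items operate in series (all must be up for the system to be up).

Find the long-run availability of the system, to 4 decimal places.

A(U1) = MTBF/(MTBF+MTTR) = 23811/(23811+51.3) = 0.997850
A(U2) = MTBF/(MTBF+MTTR) = 28127/(28127+75.0) = 0.997341
Series availability: 0.997850 × 0.997341 = 0.9952

0.9952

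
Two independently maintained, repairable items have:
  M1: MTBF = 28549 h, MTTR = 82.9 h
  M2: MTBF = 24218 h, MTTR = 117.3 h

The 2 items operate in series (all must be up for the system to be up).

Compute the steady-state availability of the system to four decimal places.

A(M1) = MTBF/(MTBF+MTTR) = 28549/(28549+82.9) = 0.997105
A(M2) = MTBF/(MTBF+MTTR) = 24218/(24218+117.3) = 0.995180
Series availability: 0.997105 × 0.995180 = 0.9923

0.9923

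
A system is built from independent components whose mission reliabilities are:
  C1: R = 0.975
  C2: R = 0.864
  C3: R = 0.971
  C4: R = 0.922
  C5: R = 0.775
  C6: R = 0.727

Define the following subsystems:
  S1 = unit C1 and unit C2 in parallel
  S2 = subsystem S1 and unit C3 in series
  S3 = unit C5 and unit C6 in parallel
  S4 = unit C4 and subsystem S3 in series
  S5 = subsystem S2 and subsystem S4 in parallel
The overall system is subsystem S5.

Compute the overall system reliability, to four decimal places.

0.9957

Parallel (C1 and C2): 1 − (1 − 0.975000)(1 − 0.864000) = 0.996600
Series ([0.996600] and C3): 0.996600 × 0.971000 = 0.967699
Parallel (C5 and C6): 1 − (1 − 0.775000)(1 − 0.727000) = 0.938575
Series (C4 and [0.938575]): 0.922000 × 0.938575 = 0.865366
Parallel ([0.967699] and [0.865366]): 1 − (1 − 0.967699)(1 − 0.865366) = 0.9957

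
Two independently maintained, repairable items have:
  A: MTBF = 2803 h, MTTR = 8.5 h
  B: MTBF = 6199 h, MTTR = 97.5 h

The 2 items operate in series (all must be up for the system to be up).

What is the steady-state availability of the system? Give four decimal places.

0.9815

A(A) = MTBF/(MTBF+MTTR) = 2803/(2803+8.5) = 0.996977
A(B) = MTBF/(MTBF+MTTR) = 6199/(6199+97.5) = 0.984515
Series availability: 0.996977 × 0.984515 = 0.9815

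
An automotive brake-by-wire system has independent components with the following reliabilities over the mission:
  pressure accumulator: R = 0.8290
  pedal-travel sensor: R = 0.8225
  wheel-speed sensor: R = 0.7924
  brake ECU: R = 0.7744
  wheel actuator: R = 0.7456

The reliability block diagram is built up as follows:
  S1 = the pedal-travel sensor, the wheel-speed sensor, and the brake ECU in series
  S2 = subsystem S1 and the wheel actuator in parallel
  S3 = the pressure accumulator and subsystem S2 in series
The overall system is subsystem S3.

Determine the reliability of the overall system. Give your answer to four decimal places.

Series (pedal-travel sensor, wheel-speed sensor, and brake ECU): 0.822500 × 0.792400 × 0.774400 = 0.504714
Parallel ([0.504714] and wheel actuator): 1 − (1 − 0.504714)(1 − 0.745600) = 0.873999
Series (pressure accumulator and [0.873999]): 0.829000 × 0.873999 = 0.7245

0.7245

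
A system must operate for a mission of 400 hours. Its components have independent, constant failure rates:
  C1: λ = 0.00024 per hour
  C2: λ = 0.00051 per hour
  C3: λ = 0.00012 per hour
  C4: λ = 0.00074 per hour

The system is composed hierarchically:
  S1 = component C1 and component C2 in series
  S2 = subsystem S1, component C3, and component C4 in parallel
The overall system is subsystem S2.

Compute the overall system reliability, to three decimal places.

R(C1) = exp(−0.00024 × 400) = 0.90846
R(C2) = exp(−0.00051 × 400) = 0.81546
R(C3) = exp(−0.00012 × 400) = 0.95313
R(C4) = exp(−0.00074 × 400) = 0.74379
Series (C1 and C2): 0.90846 × 0.81546 = 0.74081
Parallel ([0.74081], C3, and C4): 1 − (1 − 0.74081)(1 − 0.95313)(1 − 0.74379) = 0.997

0.997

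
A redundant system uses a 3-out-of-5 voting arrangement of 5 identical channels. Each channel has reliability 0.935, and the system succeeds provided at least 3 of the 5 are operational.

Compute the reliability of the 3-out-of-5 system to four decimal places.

R = Σ_{i=3}^{5} C(5,i) p^i (1−p)^{5−i} with p = 0.935
C(5,3)·0.935^3·0.065^2 = 0.034535
C(5,4)·0.935^4·0.065^1 = 0.248388
C(5,5)·0.935^5·0.065^0 = 0.714592
Sum = 0.9975

0.9975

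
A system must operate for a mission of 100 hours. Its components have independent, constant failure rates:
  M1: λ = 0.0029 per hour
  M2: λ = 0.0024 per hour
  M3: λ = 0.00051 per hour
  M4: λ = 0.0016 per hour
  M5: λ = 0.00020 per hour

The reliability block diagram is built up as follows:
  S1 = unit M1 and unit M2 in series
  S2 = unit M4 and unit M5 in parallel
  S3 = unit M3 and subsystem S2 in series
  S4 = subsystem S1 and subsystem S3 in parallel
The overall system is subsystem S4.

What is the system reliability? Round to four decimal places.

0.9784

R(M1) = exp(−0.0029 × 100) = 0.748264
R(M2) = exp(−0.0024 × 100) = 0.786628
R(M3) = exp(−0.00051 × 100) = 0.950279
R(M4) = exp(−0.0016 × 100) = 0.852144
R(M5) = exp(−0.00020 × 100) = 0.980199
Series (M1 and M2): 0.748264 × 0.786628 = 0.588605
Parallel (M4 and M5): 1 − (1 − 0.852144)(1 − 0.980199) = 0.997072
Series (M3 and [0.997072]): 0.950279 × 0.997072 = 0.947497
Parallel ([0.588605] and [0.947497]): 1 − (1 − 0.588605)(1 − 0.947497) = 0.9784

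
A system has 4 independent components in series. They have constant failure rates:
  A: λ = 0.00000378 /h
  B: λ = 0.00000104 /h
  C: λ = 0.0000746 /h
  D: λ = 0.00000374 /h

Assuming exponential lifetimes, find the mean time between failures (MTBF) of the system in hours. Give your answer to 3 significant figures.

12000

Series of exponential components: λ_sys = Σ λ_i
λ_sys = 0.00000378 + 0.00000104 + 0.0000746 + 0.00000374 = 8.3160e-05 /h
MTBF = 1 / λ_sys = 12000 h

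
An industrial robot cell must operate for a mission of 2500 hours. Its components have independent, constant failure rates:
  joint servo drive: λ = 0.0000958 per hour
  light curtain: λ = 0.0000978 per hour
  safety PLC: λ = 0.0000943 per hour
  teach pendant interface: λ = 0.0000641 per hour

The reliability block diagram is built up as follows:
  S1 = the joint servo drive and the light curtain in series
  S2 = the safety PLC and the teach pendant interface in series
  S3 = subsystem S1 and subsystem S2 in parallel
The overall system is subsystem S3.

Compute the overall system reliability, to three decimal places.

0.875

R(joint servo drive) = exp(−0.0000958 × 2500) = 0.78702
R(light curtain) = exp(−0.0000978 × 2500) = 0.78310
R(safety PLC) = exp(−0.0000943 × 2500) = 0.78998
R(teach pendant interface) = exp(−0.0000641 × 2500) = 0.85193
Series (joint servo drive and light curtain): 0.78702 × 0.78310 = 0.61632
Series (safety PLC and teach pendant interface): 0.78998 × 0.85193 = 0.67301
Parallel ([0.61632] and [0.67301]): 1 − (1 − 0.61632)(1 − 0.67301) = 0.875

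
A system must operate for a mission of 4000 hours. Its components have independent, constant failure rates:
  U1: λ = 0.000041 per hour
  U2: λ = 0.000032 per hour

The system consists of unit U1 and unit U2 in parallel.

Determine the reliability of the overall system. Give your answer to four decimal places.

R(U1) = exp(−0.000041 × 4000) = 0.848742
R(U2) = exp(−0.000032 × 4000) = 0.879853
Parallel (U1 and U2): 1 − (1 − 0.848742)(1 − 0.879853) = 0.9818

0.9818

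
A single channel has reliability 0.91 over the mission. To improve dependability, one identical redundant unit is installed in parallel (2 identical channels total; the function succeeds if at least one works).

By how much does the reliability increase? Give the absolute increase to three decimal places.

R_before = 0.91
R_after = 1 − (1 − 0.91)^2 = 0.992
ΔR = 0.992 − 0.91 = 0.082

0.082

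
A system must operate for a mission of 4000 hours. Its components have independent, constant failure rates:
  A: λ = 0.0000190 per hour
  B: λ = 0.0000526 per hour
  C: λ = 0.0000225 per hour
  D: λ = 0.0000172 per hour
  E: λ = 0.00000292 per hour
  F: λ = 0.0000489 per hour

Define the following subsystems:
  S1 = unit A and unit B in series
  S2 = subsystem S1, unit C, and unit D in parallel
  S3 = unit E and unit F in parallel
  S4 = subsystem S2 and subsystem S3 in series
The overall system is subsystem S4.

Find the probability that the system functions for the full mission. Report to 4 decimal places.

0.9965

R(A) = exp(−0.0000190 × 4000) = 0.926816
R(B) = exp(−0.0000526 × 4000) = 0.810260
R(C) = exp(−0.0000225 × 4000) = 0.913931
R(D) = exp(−0.0000172 × 4000) = 0.933513
R(E) = exp(−0.00000292 × 4000) = 0.988388
R(F) = exp(−0.0000489 × 4000) = 0.822341
Series (A and B): 0.926816 × 0.810260 = 0.750962
Parallel ([0.750962], C, and D): 1 − (1 − 0.750962)(1 − 0.913931)(1 − 0.933513) = 0.998575
Parallel (E and F): 1 − (1 − 0.988388)(1 − 0.822341) = 0.997937
Series ([0.998575] and [0.997937]): 0.998575 × 0.997937 = 0.9965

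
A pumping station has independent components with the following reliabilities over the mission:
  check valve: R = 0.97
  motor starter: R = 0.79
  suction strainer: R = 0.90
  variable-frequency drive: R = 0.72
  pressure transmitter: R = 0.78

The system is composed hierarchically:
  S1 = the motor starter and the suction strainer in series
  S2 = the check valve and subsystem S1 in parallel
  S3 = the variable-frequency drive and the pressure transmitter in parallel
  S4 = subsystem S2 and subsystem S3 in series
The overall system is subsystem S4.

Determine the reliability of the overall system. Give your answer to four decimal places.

0.9303

Series (motor starter and suction strainer): 0.790000 × 0.900000 = 0.711000
Parallel (check valve and [0.711000]): 1 − (1 − 0.970000)(1 − 0.711000) = 0.991330
Parallel (variable-frequency drive and pressure transmitter): 1 − (1 − 0.720000)(1 − 0.780000) = 0.938400
Series ([0.991330] and [0.938400]): 0.991330 × 0.938400 = 0.9303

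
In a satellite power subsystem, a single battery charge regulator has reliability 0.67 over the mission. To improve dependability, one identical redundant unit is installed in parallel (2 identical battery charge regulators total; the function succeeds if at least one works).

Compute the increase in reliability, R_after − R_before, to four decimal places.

0.2211

R_before = 0.67
R_after = 1 − (1 − 0.67)^2 = 0.8911
ΔR = 0.8911 − 0.67 = 0.2211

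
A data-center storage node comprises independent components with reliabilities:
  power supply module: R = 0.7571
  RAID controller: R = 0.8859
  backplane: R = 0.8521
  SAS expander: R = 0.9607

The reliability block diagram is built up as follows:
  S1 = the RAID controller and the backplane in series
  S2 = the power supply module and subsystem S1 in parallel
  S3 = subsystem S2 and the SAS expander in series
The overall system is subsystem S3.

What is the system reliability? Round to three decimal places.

Series (RAID controller and backplane): 0.88590 × 0.85210 = 0.75488
Parallel (power supply module and [0.75488]): 1 − (1 − 0.75710)(1 − 0.75488) = 0.94046
Series ([0.94046] and SAS expander): 0.94046 × 0.96070 = 0.903

0.903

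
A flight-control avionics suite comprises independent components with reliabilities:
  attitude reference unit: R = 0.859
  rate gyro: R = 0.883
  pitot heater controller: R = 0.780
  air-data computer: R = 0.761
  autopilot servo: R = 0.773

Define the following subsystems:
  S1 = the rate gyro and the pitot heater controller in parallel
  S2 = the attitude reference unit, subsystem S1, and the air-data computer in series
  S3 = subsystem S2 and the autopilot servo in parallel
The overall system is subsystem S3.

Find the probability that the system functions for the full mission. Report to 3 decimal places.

0.918

Parallel (rate gyro and pitot heater controller): 1 − (1 − 0.88300)(1 − 0.78000) = 0.97426
Series (attitude reference unit, [0.97426], and air-data computer): 0.85900 × 0.97426 × 0.76100 = 0.63687
Parallel ([0.63687] and autopilot servo): 1 − (1 − 0.63687)(1 − 0.77300) = 0.918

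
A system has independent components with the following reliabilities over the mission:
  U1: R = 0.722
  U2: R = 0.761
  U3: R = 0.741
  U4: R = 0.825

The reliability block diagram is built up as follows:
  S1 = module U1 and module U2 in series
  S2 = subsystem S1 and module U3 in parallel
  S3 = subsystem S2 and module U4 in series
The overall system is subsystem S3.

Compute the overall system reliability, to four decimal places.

Series (U1 and U2): 0.722000 × 0.761000 = 0.549442
Parallel ([0.549442] and U3): 1 − (1 − 0.549442)(1 − 0.741000) = 0.883305
Series ([0.883305] and U4): 0.883305 × 0.825000 = 0.7287

0.7287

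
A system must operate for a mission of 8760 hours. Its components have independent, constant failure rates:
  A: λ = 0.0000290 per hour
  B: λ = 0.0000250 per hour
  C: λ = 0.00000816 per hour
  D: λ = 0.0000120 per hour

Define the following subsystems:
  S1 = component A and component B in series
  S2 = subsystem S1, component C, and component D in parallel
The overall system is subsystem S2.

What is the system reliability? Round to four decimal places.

R(A) = exp(−0.0000290 × 8760) = 0.775661
R(B) = exp(−0.0000250 × 8760) = 0.803322
R(C) = exp(−0.00000816 × 8760) = 0.931013
R(D) = exp(−0.0000120 × 8760) = 0.900216
Series (A and B): 0.775661 × 0.803322 = 0.623106
Parallel ([0.623106], C, and D): 1 − (1 − 0.623106)(1 − 0.931013)(1 − 0.900216) = 0.9974

0.9974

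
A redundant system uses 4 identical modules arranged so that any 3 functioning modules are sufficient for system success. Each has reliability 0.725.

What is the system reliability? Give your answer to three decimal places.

0.695

R = Σ_{i=3}^{4} C(4,i) p^i (1−p)^{4−i} with p = 0.725
C(4,3)·0.725^3·0.275^1 = 0.41919
C(4,4)·0.725^4·0.275^0 = 0.27628
Sum = 0.695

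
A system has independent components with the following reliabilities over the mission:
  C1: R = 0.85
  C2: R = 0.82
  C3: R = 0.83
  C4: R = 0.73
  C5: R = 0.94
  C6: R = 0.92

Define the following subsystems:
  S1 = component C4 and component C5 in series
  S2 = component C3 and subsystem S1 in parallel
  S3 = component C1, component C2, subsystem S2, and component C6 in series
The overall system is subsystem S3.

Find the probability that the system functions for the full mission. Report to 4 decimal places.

0.6070

Series (C4 and C5): 0.730000 × 0.940000 = 0.686200
Parallel (C3 and [0.686200]): 1 − (1 − 0.830000)(1 − 0.686200) = 0.946654
Series (C1, C2, [0.946654], and C6): 0.850000 × 0.820000 × 0.946654 × 0.920000 = 0.6070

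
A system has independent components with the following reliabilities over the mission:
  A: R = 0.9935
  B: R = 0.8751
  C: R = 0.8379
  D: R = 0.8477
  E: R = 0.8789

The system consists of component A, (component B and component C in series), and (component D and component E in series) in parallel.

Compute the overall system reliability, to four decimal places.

Series (B and C): 0.875100 × 0.837900 = 0.733246
Series (D and E): 0.847700 × 0.878900 = 0.745044
Parallel (A, [0.733246], and [0.745044]): 1 − (1 − 0.993500)(1 − 0.733246)(1 − 0.745044) = 0.9996

0.9996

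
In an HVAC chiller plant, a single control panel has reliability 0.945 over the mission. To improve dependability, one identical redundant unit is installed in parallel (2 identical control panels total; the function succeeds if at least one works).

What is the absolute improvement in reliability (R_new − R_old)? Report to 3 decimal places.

R_before = 0.945
R_after = 1 − (1 − 0.945)^2 = 0.997
ΔR = 0.997 − 0.945 = 0.052

0.052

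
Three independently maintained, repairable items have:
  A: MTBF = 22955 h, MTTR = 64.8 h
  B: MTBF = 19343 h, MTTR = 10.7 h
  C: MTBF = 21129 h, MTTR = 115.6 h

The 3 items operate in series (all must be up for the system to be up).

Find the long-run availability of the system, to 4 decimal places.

A(A) = MTBF/(MTBF+MTTR) = 22955/(22955+64.8) = 0.997185
A(B) = MTBF/(MTBF+MTTR) = 19343/(19343+10.7) = 0.999447
A(C) = MTBF/(MTBF+MTTR) = 21129/(21129+115.6) = 0.994559
Series availability: 0.997185 × 0.999447 × 0.994559 = 0.9912

0.9912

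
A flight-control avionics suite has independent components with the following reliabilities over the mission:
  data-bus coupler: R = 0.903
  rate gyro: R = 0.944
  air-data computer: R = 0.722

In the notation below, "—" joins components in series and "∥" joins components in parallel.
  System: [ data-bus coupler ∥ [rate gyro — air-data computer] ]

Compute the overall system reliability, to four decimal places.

Series (rate gyro and air-data computer): 0.944000 × 0.722000 = 0.681568
Parallel (data-bus coupler and [0.681568]): 1 − (1 − 0.903000)(1 − 0.681568) = 0.9691

0.9691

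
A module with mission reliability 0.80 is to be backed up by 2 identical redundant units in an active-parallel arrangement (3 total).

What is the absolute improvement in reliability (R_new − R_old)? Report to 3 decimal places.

0.192

R_before = 0.80
R_after = 1 − (1 − 0.80)^3 = 0.992
ΔR = 0.992 − 0.80 = 0.192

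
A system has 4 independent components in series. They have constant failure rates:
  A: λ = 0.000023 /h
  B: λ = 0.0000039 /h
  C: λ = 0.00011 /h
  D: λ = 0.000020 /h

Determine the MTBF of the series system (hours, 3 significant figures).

Series of exponential components: λ_sys = Σ λ_i
λ_sys = 0.000023 + 0.0000039 + 0.00011 + 0.000020 = 1.5690e-04 /h
MTBF = 1 / λ_sys = 6370 h

6370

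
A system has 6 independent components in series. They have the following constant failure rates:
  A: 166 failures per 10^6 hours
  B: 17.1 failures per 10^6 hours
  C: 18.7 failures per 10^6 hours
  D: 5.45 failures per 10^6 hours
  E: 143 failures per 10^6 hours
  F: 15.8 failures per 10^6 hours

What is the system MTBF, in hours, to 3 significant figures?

Series of exponential components: λ_sys = Σ λ_i
λ_sys = 0.000166 + 0.0000171 + 0.0000187 + 0.00000545 + 0.000143 + 0.0000158 = 3.6605e-04 /h
MTBF = 1 / λ_sys = 2730 h

2730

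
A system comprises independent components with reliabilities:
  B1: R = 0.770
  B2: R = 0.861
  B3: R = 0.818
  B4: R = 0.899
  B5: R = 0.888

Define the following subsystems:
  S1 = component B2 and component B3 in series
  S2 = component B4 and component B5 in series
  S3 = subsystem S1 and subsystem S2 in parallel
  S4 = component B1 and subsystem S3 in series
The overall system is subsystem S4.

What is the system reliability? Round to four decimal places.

0.7241

Series (B2 and B3): 0.861000 × 0.818000 = 0.704298
Series (B4 and B5): 0.899000 × 0.888000 = 0.798312
Parallel ([0.704298] and [0.798312]): 1 − (1 − 0.704298)(1 − 0.798312) = 0.940360
Series (B1 and [0.940360]): 0.770000 × 0.940360 = 0.7241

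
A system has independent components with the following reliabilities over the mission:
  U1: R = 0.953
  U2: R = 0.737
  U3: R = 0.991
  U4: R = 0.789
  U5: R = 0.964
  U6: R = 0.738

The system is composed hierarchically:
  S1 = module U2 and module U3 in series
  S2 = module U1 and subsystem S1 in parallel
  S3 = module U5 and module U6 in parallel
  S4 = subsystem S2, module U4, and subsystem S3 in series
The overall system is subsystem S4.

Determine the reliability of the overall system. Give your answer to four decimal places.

0.7717

Series (U2 and U3): 0.737000 × 0.991000 = 0.730367
Parallel (U1 and [0.730367]): 1 − (1 − 0.953000)(1 − 0.730367) = 0.987327
Parallel (U5 and U6): 1 − (1 − 0.964000)(1 − 0.738000) = 0.990568
Series ([0.987327], U4, and [0.990568]): 0.987327 × 0.789000 × 0.990568 = 0.7717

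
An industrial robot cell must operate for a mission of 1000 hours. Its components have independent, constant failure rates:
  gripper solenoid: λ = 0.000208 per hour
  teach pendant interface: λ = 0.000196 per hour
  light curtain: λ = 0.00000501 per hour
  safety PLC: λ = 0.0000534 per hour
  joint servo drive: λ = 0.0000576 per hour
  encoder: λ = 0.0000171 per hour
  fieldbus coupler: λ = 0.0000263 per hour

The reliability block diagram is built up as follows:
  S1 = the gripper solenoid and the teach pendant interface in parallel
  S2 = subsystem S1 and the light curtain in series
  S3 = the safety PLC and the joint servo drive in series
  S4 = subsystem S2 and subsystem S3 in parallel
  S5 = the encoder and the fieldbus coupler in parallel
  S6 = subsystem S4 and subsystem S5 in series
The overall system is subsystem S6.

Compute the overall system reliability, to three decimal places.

0.996

R(gripper solenoid) = exp(−0.000208 × 1000) = 0.81221
R(teach pendant interface) = exp(−0.000196 × 1000) = 0.82201
R(light curtain) = exp(−0.00000501 × 1000) = 0.99500
R(safety PLC) = exp(−0.0000534 × 1000) = 0.94800
R(joint servo drive) = exp(−0.0000576 × 1000) = 0.94403
R(encoder) = exp(−0.0000171 × 1000) = 0.98305
R(fieldbus coupler) = exp(−0.0000263 × 1000) = 0.97404
Parallel (gripper solenoid and teach pendant interface): 1 − (1 − 0.81221)(1 − 0.82201) = 0.96658
Series ([0.96658] and light curtain): 0.96658 × 0.99500 = 0.96175
Series (safety PLC and joint servo drive): 0.94800 × 0.94403 = 0.89494
Parallel ([0.96175] and [0.89494]): 1 − (1 − 0.96175)(1 − 0.89494) = 0.99598
Parallel (encoder and fieldbus coupler): 1 − (1 − 0.98305)(1 − 0.97404) = 0.99956
Series ([0.99598] and [0.99956]): 0.99598 × 0.99956 = 0.996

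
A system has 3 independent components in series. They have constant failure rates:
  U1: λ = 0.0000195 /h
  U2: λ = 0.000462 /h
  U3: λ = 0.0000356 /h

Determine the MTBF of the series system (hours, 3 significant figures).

Series of exponential components: λ_sys = Σ λ_i
λ_sys = 0.0000195 + 0.000462 + 0.0000356 = 5.1710e-04 /h
MTBF = 1 / λ_sys = 1930 h

1930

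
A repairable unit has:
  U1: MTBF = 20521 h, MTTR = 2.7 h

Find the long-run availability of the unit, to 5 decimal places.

A(U1) = MTBF/(MTBF+MTTR) = 20521/(20521+2.7) = 0.99987

0.99987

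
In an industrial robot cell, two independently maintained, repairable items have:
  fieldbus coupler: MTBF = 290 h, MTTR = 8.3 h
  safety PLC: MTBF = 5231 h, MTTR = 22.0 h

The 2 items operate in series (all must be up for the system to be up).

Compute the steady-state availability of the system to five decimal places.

0.96810

A(fieldbus coupler) = MTBF/(MTBF+MTTR) = 290/(290+8.3) = 0.972176
A(safety PLC) = MTBF/(MTBF+MTTR) = 5231/(5231+22.0) = 0.995812
Series availability: 0.972176 × 0.995812 = 0.96810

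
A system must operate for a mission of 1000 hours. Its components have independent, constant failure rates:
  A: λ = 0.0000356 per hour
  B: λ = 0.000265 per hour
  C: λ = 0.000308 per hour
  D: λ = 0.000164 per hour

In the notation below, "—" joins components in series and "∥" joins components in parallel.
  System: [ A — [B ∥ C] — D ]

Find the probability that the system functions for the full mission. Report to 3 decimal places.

R(A) = exp(−0.0000356 × 1000) = 0.96503
R(B) = exp(−0.000265 × 1000) = 0.76721
R(C) = exp(−0.000308 × 1000) = 0.73492
R(D) = exp(−0.000164 × 1000) = 0.84874
Parallel (B and C): 1 − (1 − 0.76721)(1 − 0.73492) = 0.93829
Series (A, [0.93829], and D): 0.96503 × 0.93829 × 0.84874 = 0.769

0.769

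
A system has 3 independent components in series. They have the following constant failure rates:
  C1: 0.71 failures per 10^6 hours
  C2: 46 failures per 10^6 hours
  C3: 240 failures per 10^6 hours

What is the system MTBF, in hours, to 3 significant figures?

Series of exponential components: λ_sys = Σ λ_i
λ_sys = 0.00000071 + 0.000046 + 0.00024 = 2.8671e-04 /h
MTBF = 1 / λ_sys = 3490 h

3490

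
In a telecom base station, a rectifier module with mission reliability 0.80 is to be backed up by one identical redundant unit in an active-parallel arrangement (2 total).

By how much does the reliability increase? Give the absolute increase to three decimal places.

0.160

R_before = 0.80
R_after = 1 − (1 − 0.80)^2 = 0.960
ΔR = 0.960 − 0.80 = 0.160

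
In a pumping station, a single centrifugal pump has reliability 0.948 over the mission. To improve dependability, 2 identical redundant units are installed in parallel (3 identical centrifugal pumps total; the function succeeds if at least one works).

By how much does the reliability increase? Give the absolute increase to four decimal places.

0.0519

R_before = 0.948
R_after = 1 − (1 − 0.948)^3 = 0.9999
ΔR = 0.9999 − 0.948 = 0.0519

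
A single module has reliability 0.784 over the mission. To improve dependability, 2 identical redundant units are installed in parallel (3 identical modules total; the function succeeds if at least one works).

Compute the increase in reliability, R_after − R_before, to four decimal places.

0.2059

R_before = 0.784
R_after = 1 − (1 − 0.784)^3 = 0.9899
ΔR = 0.9899 − 0.784 = 0.2059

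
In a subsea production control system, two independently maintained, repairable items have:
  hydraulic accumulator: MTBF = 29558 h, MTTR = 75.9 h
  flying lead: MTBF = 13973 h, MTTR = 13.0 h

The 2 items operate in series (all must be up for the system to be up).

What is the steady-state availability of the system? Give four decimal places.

0.9965

A(hydraulic accumulator) = MTBF/(MTBF+MTTR) = 29558/(29558+75.9) = 0.997439
A(flying lead) = MTBF/(MTBF+MTTR) = 13973/(13973+13.0) = 0.999070
Series availability: 0.997439 × 0.999070 = 0.9965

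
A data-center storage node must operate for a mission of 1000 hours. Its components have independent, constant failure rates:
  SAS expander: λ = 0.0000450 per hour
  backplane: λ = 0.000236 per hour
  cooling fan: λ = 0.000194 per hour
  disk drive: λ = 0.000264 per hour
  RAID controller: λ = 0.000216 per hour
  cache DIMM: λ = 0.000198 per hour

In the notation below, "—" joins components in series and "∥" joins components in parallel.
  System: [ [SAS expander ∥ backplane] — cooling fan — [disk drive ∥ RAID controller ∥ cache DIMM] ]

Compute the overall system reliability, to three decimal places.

0.809

R(SAS expander) = exp(−0.0000450 × 1000) = 0.95600
R(backplane) = exp(−0.000236 × 1000) = 0.78978
R(cooling fan) = exp(−0.000194 × 1000) = 0.82366
R(disk drive) = exp(−0.000264 × 1000) = 0.76797
R(RAID controller) = exp(−0.000216 × 1000) = 0.80574
R(cache DIMM) = exp(−0.000198 × 1000) = 0.82037
Parallel (SAS expander and backplane): 1 − (1 − 0.95600)(1 − 0.78978) = 0.99075
Parallel (disk drive, RAID controller, and cache DIMM): 1 − (1 − 0.76797)(1 − 0.80574)(1 − 0.82037) = 0.99190
Series ([0.99075], cooling fan, and [0.99190]): 0.99075 × 0.82366 × 0.99190 = 0.809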